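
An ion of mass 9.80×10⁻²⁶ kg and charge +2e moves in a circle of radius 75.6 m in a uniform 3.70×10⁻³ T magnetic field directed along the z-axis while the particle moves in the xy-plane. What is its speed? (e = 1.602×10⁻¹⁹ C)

From |q|vB = mv²/r, v = |q|Br/m.
v = (3.204×10⁻¹⁹)(3.70×10⁻³)(75.6)/9.80×10⁻²⁶ ≈ 9.15×10⁵ m/s.

v ≈ 9.15×10⁵ m/s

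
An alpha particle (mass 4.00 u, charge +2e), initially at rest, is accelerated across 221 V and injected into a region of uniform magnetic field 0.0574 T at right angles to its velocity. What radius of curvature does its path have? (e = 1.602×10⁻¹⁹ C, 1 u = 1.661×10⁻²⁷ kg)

Acceleration: |q|V = ½mv² ⇒ v = √(2|q|V/m) = √(2·3.204×10⁻¹⁹·221/6.644×10⁻²⁷) ≈ 1.460×10⁵ m/s.
In the field: r = mv/(|q|B) = (6.644×10⁻²⁷)(1.460×10⁵)/((3.204×10⁻¹⁹)(0.0574)) ≈ 0.0527 m.

r ≈ 0.0527 m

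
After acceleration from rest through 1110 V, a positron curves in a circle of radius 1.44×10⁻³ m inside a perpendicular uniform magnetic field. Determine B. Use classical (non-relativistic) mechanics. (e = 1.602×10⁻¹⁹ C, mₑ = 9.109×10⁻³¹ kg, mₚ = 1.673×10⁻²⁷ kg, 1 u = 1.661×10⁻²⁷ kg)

v = √(2|q|V/m) = √(2·1.602×10⁻¹⁹·1110/9.109×10⁻³¹) ≈ 1.976×10⁷ m/s.
B = mv/(|q|r) = (9.109×10⁻³¹)(1.976×10⁷)/((1.602×10⁻¹⁹)(1.44×10⁻³)) ≈ 0.0780 T.

B ≈ 0.0780 T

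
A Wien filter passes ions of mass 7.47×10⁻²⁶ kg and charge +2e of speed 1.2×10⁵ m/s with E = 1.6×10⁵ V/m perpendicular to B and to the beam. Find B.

B = 1.3 T

Balance of forces in the selector: qE = qvB ⇒ B = E/v.
B = 1.6×10⁵/1.2×10⁵ = 1.3 T.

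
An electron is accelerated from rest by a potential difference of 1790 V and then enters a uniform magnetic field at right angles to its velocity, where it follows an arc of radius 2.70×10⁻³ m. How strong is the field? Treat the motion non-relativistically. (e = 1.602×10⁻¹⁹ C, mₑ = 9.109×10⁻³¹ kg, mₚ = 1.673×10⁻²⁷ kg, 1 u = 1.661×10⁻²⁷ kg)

v = √(2|q|V/m) = √(2·1.602×10⁻¹⁹·1790/9.109×10⁻³¹) ≈ 2.509×10⁷ m/s.
B = mv/(|q|r) = (9.109×10⁻³¹)(2.509×10⁷)/((1.602×10⁻¹⁹)(2.70×10⁻³)) ≈ 0.0528 T.

B ≈ 0.0528 T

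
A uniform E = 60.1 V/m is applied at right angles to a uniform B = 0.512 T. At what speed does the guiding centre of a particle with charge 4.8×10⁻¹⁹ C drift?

The steady drift has the magnetic force balancing the electric force, so v_d = E/B.
v_d = 60.1/0.512 = 117 m/s.

v_d ≈ 117 m/s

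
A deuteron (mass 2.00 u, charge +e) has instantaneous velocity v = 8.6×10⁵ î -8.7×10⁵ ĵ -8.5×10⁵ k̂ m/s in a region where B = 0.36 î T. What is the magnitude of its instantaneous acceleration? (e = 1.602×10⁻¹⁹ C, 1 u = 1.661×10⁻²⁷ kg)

v×B = (0, -3.06×10⁵, 3.13×10⁵) N/C.
F = q v×B = (1.602×10⁻¹⁹ C)·(0, -3.06×10⁵, 3.13×10⁵) = (0, -4.90×10⁻¹⁴, 5.02×10⁻¹⁴) N.
|a| = |F|/m = 7.015×10⁻¹⁴/3.322×10⁻²⁷ ≈ 2.11×10¹³ m/s².

|a| ≈ 2.11×10¹³ m/s²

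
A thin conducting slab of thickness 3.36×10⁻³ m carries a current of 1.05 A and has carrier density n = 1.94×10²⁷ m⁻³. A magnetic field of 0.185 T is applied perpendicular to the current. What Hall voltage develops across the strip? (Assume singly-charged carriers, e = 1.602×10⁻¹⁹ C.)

V_H ≈ 1.86×10⁻⁷ V

V_H = IB/(n e t).
V_H = (1.05)(0.185)/((1.94×10²⁷)(1.602×10⁻¹⁹)(3.36×10⁻³)) ≈ 1.86×10⁻⁷ V.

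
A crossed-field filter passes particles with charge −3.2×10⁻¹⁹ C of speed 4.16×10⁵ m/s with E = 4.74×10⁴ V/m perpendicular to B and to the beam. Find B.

Balance of forces in the selector: qE = qvB ⇒ B = E/v.
B = 4.74×10⁴/4.16×10⁵ = 0.114 T.

B = 0.114 T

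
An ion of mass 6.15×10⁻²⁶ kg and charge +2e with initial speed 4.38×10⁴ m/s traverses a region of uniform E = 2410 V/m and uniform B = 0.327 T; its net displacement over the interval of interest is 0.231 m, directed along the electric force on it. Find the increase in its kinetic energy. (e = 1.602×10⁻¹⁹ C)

ΔKE ≈ 1.78×10⁻¹⁶ J

The magnetic force is always ⟂ v and does no work; only the electric force changes KE.
ΔKE = F_E · d = |q|E d = (3.204×10⁻¹⁹)(2410)(0.231) ≈ 1.78×10⁻¹⁶ J.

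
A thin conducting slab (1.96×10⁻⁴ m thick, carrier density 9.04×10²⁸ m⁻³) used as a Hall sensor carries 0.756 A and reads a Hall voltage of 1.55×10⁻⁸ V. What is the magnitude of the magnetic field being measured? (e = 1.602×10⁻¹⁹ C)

B ≈ 0.0582 T

From V_H = IB/(n e t), B = V_H n e t / I.
B = (1.55×10⁻⁸)(9.04×10²⁸)(1.602×10⁻¹⁹)(1.96×10⁻⁴)/0.756 ≈ 0.0582 T.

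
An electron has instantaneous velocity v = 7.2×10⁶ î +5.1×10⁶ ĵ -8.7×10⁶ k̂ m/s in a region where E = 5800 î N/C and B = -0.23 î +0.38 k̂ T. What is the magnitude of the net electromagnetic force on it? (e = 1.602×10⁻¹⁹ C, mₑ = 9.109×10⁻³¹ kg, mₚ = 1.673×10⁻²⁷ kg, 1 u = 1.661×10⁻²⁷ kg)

v×B = (1.94×10⁶, -7.35×10⁵, 1.17×10⁶) N/C.
E + v×B = (1.94×10⁶, -7.35×10⁵, 1.17×10⁶) N/C.
F = q(E + v×B) = (−1.602×10⁻¹⁹ C)·(1.94×10⁶, -7.35×10⁵, 1.17×10⁶) = (-3.11×10⁻¹³, 1.18×10⁻¹³, -1.88×10⁻¹³) N.
|F| = 3.82×10⁻¹³ N.

|F| ≈ 3.82×10⁻¹³ N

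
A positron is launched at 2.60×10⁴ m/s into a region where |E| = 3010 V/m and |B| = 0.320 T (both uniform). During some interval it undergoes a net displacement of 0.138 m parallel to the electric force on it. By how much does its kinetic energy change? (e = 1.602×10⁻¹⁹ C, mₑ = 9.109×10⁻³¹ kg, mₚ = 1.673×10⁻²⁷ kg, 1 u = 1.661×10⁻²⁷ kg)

ΔKE ≈ 6.65×10⁻¹⁷ J

The magnetic force is always ⟂ v and does no work; only the electric force changes KE.
ΔKE = F_E · d = |q|E d = (1.602×10⁻¹⁹)(3010)(0.138) ≈ 6.65×10⁻¹⁷ J.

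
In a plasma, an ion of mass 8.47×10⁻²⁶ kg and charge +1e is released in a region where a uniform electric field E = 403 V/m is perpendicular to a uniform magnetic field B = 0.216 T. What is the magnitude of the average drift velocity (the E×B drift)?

v_d ≈ 1870 m/s

The steady drift has the magnetic force balancing the electric force, so v_d = E/B.
v_d = 403/0.216 = 1870 m/s.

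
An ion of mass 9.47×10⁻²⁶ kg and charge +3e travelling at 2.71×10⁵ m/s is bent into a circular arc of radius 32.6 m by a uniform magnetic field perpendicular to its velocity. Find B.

From |q|vB = mv²/r, B = mv/(|q|r).
B = (9.47×10⁻²⁶)(2.71×10⁵)/((4.806×10⁻¹⁹)(32.6)) ≈ 1.64×10⁻³ T.

B ≈ 1.64×10⁻³ T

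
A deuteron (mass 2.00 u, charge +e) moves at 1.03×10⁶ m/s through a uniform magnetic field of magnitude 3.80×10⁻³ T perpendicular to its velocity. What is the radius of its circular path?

The magnetic force provides the centripetal force: |q|vB = mv²/r.
r = mv/(|q|B) = (3.322×10⁻²⁷)(1.03×10⁶)/((1.602×10⁻¹⁹)(3.80×10⁻³)) ≈ 5.62 m.

r ≈ 5.62 m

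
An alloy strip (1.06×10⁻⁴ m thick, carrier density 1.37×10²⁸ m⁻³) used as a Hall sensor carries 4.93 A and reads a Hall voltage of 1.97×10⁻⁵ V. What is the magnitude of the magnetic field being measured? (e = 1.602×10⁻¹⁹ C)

B ≈ 0.930 T

From V_H = IB/(n e t), B = V_H n e t / I.
B = (1.97×10⁻⁵)(1.37×10²⁸)(1.602×10⁻¹⁹)(1.06×10⁻⁴)/4.93 ≈ 0.930 T.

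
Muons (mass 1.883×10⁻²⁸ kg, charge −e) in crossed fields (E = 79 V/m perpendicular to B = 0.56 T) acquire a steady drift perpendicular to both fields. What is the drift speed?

v_d ≈ 140 m/s

The E×B drift speed is v_d = E/B.
v_d = 79/0.56 = 140 m/s.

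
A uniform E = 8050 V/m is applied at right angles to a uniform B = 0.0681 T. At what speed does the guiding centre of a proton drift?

In crossed fields the guiding centre drifts at v_d = |E×B|/B² = E/B, independent of charge and mass.
v_d = 8050/0.0681 = 1.18×10⁵ m/s.

v_d ≈ 1.18×10⁵ m/s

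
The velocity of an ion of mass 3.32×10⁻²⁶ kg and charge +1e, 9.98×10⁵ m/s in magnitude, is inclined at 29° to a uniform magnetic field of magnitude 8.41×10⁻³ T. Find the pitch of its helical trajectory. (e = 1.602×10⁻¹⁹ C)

p ≈ 135 m

v∥ = v cosθ = 9.98×10⁵·cos29° ≈ 8.729×10⁵ m/s.
T = 2πm/(|q|B) = 2π(3.32×10⁻²⁶)/((1.602×10⁻¹⁹)(8.41×10⁻³)) ≈ 1.548×10⁻⁴ s.
pitch = v∥ T = (8.729×10⁵)(1.548×10⁻⁴) ≈ 135 m.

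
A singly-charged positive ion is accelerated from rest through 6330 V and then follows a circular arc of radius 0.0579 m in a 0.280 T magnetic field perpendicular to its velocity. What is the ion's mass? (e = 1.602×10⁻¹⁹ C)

m ≈ 3.33×10⁻²⁷ kg

Combine |q|V = ½mv² and r = mv/(|q|B): eliminate v to get m = qB²r²/(2V).
m = (1.602×10⁻¹⁹)(0.280)²(0.0579)²/(2·6330) ≈ 3.33×10⁻²⁷ kg.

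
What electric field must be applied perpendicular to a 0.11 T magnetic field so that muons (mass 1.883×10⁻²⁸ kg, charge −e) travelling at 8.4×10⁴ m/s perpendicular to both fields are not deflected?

E = 9200 V/m

For straight-line motion qE = qvB, so E = vB.
E = 8.4×10⁴ × 0.11 = 9200 V/m.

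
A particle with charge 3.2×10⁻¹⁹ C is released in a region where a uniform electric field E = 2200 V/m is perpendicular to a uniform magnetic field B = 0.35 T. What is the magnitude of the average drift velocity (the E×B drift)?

v_d ≈ 6300 m/s

In crossed fields the guiding centre drifts at v_d = |E×B|/B² = E/B, independent of charge and mass.
v_d = 2200/0.35 = 6300 m/s.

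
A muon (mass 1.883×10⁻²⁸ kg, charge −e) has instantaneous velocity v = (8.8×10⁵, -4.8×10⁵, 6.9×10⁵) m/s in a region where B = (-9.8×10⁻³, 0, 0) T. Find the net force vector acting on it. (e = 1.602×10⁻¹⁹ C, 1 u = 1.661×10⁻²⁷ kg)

F ≈ (0, 1.08×10⁻¹⁵, 7.54×10⁻¹⁶) N

v×B = (0, -6760, -4700) N/C.
F = q v×B = (−1.602×10⁻¹⁹ C)·(0, -6760, -4700) = (0, 1.08×10⁻¹⁵, 7.54×10⁻¹⁶) N.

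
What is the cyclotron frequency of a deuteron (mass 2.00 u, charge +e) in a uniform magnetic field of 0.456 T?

f = |q|B/(2πm).
f = (1.602×10⁻¹⁹)(0.456)/(2π·3.322×10⁻²⁷) ≈ 3.50×10⁶ Hz.

f ≈ 3.50×10⁶ Hz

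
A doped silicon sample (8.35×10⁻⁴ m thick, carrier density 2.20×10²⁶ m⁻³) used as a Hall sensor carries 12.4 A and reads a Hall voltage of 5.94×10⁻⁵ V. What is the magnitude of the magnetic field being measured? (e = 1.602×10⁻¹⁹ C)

B ≈ 0.141 T

From V_H = IB/(n e t), B = V_H n e t / I.
B = (5.94×10⁻⁵)(2.20×10²⁶)(1.602×10⁻¹⁹)(8.35×10⁻⁴)/12.4 ≈ 0.141 T.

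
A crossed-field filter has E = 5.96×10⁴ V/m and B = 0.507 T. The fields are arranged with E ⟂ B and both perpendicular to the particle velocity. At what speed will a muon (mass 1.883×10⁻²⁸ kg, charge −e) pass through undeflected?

v = 1.18×10⁵ m/s

For undeflected motion the electric and magnetic forces balance: qE = qvB.
v = E/B = 5.96×10⁴/0.507 = 1.18×10⁵ m/s.
The result is independent of the particle's charge and mass.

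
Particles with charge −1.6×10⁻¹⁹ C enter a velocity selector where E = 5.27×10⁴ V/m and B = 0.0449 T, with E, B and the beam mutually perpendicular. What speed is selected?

v = 1.17×10⁶ m/s

Straight-line motion ⇒ electric and magnetic forces cancel, so E = vB.
v = E/B = 5.27×10⁴/0.0449 = 1.17×10⁶ m/s.
The result is independent of the particle's charge and mass.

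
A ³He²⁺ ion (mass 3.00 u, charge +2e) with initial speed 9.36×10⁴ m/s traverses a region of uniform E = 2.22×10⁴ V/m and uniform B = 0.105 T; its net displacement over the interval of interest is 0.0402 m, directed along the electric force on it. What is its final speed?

B does no work; ΔKE = |q|E d.
½mv_f² = ½mv₀² + |q|Ed = ½(4.983×10⁻²⁷)(9.36×10⁴)² + (3.204×10⁻¹⁹)(2.22×10⁴)(0.0402) ≈ 2.183×10⁻¹⁷ J + 2.859×10⁻¹⁶ J ≈ 3.078×10⁻¹⁶ J.
v_f = √(2·3.078×10⁻¹⁶/4.983×10⁻²⁷) ≈ 3.51×10⁵ m/s.

v_f ≈ 3.51×10⁵ m/s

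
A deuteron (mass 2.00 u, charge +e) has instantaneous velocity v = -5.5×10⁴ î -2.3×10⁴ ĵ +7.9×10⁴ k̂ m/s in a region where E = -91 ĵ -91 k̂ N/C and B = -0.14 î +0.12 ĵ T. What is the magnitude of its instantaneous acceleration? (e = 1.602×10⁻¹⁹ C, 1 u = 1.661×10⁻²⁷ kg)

v×B = (-9480, -1.11×10⁴, -9820) N/C.
E + v×B = (-9480, -1.12×10⁴, -9910) N/C.
F = q(E + v×B) = (1.602×10⁻¹⁹ C)·(-9480, -1.12×10⁴, -9910) = (-1.52×10⁻¹⁵, -1.79×10⁻¹⁵, -1.59×10⁻¹⁵) N.
|a| = |F|/m = 2.832×10⁻¹⁵/3.322×10⁻²⁷ ≈ 8.52×10¹¹ m/s².

|a| ≈ 8.52×10¹¹ m/s²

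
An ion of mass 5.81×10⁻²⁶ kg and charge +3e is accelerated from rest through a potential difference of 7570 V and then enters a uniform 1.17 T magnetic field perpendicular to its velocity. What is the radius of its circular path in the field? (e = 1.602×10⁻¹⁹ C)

r ≈ 0.0366 m

Acceleration: |q|V = ½mv² ⇒ v = √(2|q|V/m) = √(2·4.806×10⁻¹⁹·7570/5.81×10⁻²⁶) ≈ 3.539×10⁵ m/s.
In the field: r = mv/(|q|B) = (5.81×10⁻²⁶)(3.539×10⁵)/((4.806×10⁻¹⁹)(1.17)) ≈ 0.0366 m.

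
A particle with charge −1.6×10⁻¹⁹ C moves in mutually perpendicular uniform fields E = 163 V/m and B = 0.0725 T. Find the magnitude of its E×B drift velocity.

The E×B drift speed is v_d = E/B.
v_d = 163/0.0725 = 2250 m/s.

v_d ≈ 2250 m/s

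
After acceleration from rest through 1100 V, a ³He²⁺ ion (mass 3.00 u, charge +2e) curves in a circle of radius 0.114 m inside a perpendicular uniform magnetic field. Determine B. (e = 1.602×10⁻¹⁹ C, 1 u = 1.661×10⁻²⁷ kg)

v = √(2|q|V/m) = √(2·3.204×10⁻¹⁹·1100/4.983×10⁻²⁷) ≈ 3.761×10⁵ m/s.
B = mv/(|q|r) = (4.983×10⁻²⁷)(3.761×10⁵)/((3.204×10⁻¹⁹)(0.114)) ≈ 0.0513 T.

B ≈ 0.0513 T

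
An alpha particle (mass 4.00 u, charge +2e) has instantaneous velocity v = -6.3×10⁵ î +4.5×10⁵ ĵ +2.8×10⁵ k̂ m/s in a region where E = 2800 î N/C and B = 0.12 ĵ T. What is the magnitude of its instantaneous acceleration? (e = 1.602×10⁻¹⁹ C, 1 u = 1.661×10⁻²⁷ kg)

v×B = (-3.36×10⁴, 0, -7.56×10⁴) N/C.
E + v×B = (-3.08×10⁴, 0, -7.56×10⁴) N/C.
F = q(E + v×B) = (3.204×10⁻¹⁹ C)·(-3.08×10⁴, 0, -7.56×10⁴) = (-9.87×10⁻¹⁵, 0, -2.42×10⁻¹⁴) N.
|a| = |F|/m = 2.616×10⁻¹⁴/6.644×10⁻²⁷ ≈ 3.94×10¹² m/s².

|a| ≈ 3.94×10¹² m/s²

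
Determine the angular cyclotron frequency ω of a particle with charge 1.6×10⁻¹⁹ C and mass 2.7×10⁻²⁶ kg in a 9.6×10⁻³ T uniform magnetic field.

ω = |q|B/m.
ω = (1.6×10⁻¹⁹)(9.6×10⁻³)/2.7×10⁻²⁶ ≈ 5.7×10⁴ rad/s.

ω ≈ 5.7×10⁴ rad/s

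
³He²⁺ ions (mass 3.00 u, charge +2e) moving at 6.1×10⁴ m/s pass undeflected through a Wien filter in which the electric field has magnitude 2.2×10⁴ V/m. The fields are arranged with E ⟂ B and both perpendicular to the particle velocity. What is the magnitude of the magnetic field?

B = 0.36 T

Balance of forces in the selector: qE = qvB ⇒ B = E/v.
B = 2.2×10⁴/6.1×10⁴ = 0.36 T.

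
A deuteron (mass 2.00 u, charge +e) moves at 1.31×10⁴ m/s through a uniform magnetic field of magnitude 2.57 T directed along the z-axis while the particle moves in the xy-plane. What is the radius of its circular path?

The magnetic force provides the centripetal force: |q|vB = mv²/r.
r = mv/(|q|B) = (3.322×10⁻²⁷)(1.31×10⁴)/((1.602×10⁻¹⁹)(2.57)) ≈ 1.06×10⁻⁴ m.

r ≈ 1.06×10⁻⁴ m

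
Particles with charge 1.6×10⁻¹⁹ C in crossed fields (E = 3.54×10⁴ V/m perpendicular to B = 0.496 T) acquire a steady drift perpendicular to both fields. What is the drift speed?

v_d ≈ 7.14×10⁴ m/s

The E×B drift speed is v_d = E/B.
v_d = 3.54×10⁴/0.496 = 7.14×10⁴ m/s.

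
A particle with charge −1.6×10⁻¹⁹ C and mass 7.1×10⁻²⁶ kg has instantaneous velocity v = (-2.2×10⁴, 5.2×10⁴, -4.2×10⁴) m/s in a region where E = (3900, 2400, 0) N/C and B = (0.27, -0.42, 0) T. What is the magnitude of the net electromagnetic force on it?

|F| ≈ 2.73×10⁻¹⁵ N

v×B = (-1.76×10⁴, -1.13×10⁴, -4800) N/C.
E + v×B = (-1.37×10⁴, -8940, -4800) N/C.
F = q(E + v×B) = (−1.6×10⁻¹⁹ C)·(-1.37×10⁴, -8940, -4800) = (2.20×10⁻¹⁵, 1.43×10⁻¹⁵, 7.68×10⁻¹⁶) N.
|F| = 2.73×10⁻¹⁵ N.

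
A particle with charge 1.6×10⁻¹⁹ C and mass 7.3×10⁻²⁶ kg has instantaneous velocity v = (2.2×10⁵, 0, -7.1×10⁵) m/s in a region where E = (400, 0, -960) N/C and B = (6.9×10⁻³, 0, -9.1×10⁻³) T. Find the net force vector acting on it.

F ≈ (6.40×10⁻¹⁷, -4.64×10⁻¹⁶, -1.54×10⁻¹⁶) N

v×B = (0, -2900, 0) N/C.
E + v×B = (400, -2900, -960) N/C.
F = q(E + v×B) = (1.6×10⁻¹⁹ C)·(400, -2900, -960) = (6.40×10⁻¹⁷, -4.64×10⁻¹⁶, -1.54×10⁻¹⁶) N.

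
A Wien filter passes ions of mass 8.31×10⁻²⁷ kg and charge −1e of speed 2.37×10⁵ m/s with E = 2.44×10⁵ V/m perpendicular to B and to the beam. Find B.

B = 1.03 T

Balance of forces in the selector: qE = qvB ⇒ B = E/v.
B = 2.44×10⁵/2.37×10⁵ = 1.03 T.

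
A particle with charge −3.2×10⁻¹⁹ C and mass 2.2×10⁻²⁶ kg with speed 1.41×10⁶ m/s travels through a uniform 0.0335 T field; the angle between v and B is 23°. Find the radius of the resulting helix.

v⊥ = v sinθ = 1.41×10⁶·sin23° ≈ 5.509×10⁵ m/s.
r = m v⊥/(|q|B) = (2.2×10⁻²⁶)(5.509×10⁵)/((3.2×10⁻¹⁹)(0.0335)) ≈ 1.13 m.

r ≈ 1.13 m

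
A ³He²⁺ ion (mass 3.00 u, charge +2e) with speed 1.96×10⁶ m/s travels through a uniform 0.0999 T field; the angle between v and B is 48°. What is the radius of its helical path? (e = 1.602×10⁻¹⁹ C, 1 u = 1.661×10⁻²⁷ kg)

r ≈ 0.227 m

v⊥ = v sinθ = 1.96×10⁶·sin48° ≈ 1.457×10⁶ m/s.
r = m v⊥/(|q|B) = (4.983×10⁻²⁷)(1.457×10⁶)/((3.204×10⁻¹⁹)(0.0999)) ≈ 0.227 m.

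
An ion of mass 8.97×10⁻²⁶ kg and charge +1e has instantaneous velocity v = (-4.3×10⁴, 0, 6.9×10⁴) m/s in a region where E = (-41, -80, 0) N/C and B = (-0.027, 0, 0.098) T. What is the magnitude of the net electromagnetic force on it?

|F| ≈ 3.64×10⁻¹⁶ N

v×B = (0, 2350, 0) N/C.
E + v×B = (-41.0, 2270, 0) N/C.
F = q(E + v×B) = (1.602×10⁻¹⁹ C)·(-41.0, 2270, 0) = (-6.57×10⁻¹⁸, 3.64×10⁻¹⁶, 0) N.
|F| = 3.64×10⁻¹⁶ N.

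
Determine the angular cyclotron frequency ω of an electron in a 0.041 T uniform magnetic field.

ω ≈ 7.2×10⁹ rad/s

ω = |q|B/m.
ω = (1.602×10⁻¹⁹)(0.041)/9.109×10⁻³¹ ≈ 7.2×10⁹ rad/s.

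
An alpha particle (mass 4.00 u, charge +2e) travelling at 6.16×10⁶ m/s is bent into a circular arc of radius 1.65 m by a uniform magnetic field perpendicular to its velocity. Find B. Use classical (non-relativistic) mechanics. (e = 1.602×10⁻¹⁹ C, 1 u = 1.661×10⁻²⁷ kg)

From |q|vB = mv²/r, B = mv/(|q|r).
B = (6.644×10⁻²⁷)(6.16×10⁶)/((3.204×10⁻¹⁹)(1.65)) ≈ 0.0774 T.

B ≈ 0.0774 T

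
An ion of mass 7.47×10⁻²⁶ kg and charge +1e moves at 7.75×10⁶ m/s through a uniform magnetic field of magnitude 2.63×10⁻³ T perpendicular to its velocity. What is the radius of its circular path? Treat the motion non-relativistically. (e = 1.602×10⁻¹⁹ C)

The magnetic force provides the centripetal force: |q|vB = mv²/r.
r = mv/(|q|B) = (7.47×10⁻²⁶)(7.75×10⁶)/((1.602×10⁻¹⁹)(2.63×10⁻³)) ≈ 1370 m.

r ≈ 1370 m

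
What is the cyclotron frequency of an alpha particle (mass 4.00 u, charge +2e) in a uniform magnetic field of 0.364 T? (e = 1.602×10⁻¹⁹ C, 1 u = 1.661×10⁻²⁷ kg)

f = |q|B/(2πm).
f = (3.204×10⁻¹⁹)(0.364)/(2π·6.644×10⁻²⁷) ≈ 2.79×10⁶ Hz.

f ≈ 2.79×10⁶ Hz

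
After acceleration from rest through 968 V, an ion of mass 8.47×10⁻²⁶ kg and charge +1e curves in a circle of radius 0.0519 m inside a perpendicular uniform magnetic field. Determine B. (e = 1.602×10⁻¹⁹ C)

v = √(2|q|V/m) = √(2·1.602×10⁻¹⁹·968/8.47×10⁻²⁶) ≈ 6.051×10⁴ m/s.
B = mv/(|q|r) = (8.47×10⁻²⁶)(6.051×10⁴)/((1.602×10⁻¹⁹)(0.0519)) ≈ 0.616 T.

B ≈ 0.616 T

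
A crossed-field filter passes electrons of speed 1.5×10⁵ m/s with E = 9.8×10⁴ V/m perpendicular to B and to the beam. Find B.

B = 0.65 T

Balance of forces in the selector: qE = qvB ⇒ B = E/v.
B = 9.8×10⁴/1.5×10⁵ = 0.65 T.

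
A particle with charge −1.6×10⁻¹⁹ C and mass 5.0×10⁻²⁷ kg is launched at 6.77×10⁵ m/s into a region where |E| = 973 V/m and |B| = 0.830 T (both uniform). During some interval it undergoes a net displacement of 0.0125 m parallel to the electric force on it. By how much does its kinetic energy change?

ΔKE ≈ 1.95×10⁻¹⁸ J

The magnetic force is always ⟂ v and does no work; only the electric force changes KE.
ΔKE = F_E · d = |q|E d = (1.6×10⁻¹⁹)(973)(0.0125) ≈ 1.95×10⁻¹⁸ J.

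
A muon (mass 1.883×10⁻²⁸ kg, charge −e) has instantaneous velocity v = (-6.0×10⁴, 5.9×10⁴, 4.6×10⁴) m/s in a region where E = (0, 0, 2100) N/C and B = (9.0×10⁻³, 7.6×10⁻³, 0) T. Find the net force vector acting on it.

v×B = (-350, 414, -987) N/C.
E + v×B = (-350, 414, 1110) N/C.
F = q(E + v×B) = (−1.602×10⁻¹⁹ C)·(-350, 414, 1110) = (5.60×10⁻¹⁷, -6.63×10⁻¹⁷, -1.78×10⁻¹⁶) N.

F ≈ (5.60×10⁻¹⁷, -6.63×10⁻¹⁷, -1.78×10⁻¹⁶) N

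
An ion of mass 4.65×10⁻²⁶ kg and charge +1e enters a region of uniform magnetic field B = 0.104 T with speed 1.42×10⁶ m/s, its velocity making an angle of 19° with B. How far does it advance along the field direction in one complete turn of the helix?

v∥ = v cosθ = 1.42×10⁶·cos19° ≈ 1.343×10⁶ m/s.
T = 2πm/(|q|B) = 2π(4.65×10⁻²⁶)/((1.602×10⁻¹⁹)(0.104)) ≈ 1.754×10⁻⁵ s.
pitch = v∥ T = (1.343×10⁶)(1.754×10⁻⁵) ≈ 23.5 m.

p ≈ 23.5 m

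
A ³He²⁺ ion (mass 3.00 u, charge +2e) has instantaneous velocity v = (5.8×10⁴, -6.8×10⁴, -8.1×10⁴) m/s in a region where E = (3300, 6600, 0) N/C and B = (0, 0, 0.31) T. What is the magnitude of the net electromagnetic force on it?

|F| ≈ 6.76×10⁻¹⁵ N

v×B = (-2.11×10⁴, -1.80×10⁴, 0) N/C.
E + v×B = (-1.78×10⁴, -1.14×10⁴, 0) N/C.
F = q(E + v×B) = (3.204×10⁻¹⁹ C)·(-1.78×10⁴, -1.14×10⁴, 0) = (-5.70×10⁻¹⁵, -3.65×10⁻¹⁵, 0) N.
|F| = 6.76×10⁻¹⁵ N.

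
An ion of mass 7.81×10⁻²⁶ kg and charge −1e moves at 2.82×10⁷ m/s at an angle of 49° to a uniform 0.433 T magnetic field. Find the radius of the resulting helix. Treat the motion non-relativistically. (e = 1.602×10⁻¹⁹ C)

v⊥ = v sinθ = 2.82×10⁷·sin49° ≈ 2.128×10⁷ m/s.
r = m v⊥/(|q|B) = (7.81×10⁻²⁶)(2.128×10⁷)/((1.602×10⁻¹⁹)(0.433)) ≈ 24.0 m.

r ≈ 24.0 m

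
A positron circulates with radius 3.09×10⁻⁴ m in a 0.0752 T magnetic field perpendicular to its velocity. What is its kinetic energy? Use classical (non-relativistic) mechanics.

KE ≈ 47.5 eV

v = |q|Br/m, then KE = ½mv² = (qBr)²/(2m).
v = (1.602×10⁻¹⁹)(0.0752)(3.09×10⁻⁴)/9.109×10⁻³¹ ≈ 4.087×10⁶ m/s.
KE = ½(9.109×10⁻³¹)(4.087×10⁶)² ≈ 7.61×10⁻¹⁸ J = 47.5 eV.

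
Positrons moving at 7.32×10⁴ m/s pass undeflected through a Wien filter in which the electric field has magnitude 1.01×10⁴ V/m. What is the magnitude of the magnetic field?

Balance of forces in the selector: qE = qvB ⇒ B = E/v.
B = 1.01×10⁴/7.32×10⁴ = 0.138 T.

B = 0.138 T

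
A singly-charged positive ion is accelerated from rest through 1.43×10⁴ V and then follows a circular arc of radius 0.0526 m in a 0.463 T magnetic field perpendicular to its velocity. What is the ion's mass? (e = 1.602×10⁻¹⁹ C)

m ≈ 3.32×10⁻²⁷ kg

Combine |q|V = ½mv² and r = mv/(|q|B): eliminate v to get m = qB²r²/(2V).
m = (1.602×10⁻¹⁹)(0.463)²(0.0526)²/(2·1.43×10⁴) ≈ 3.32×10⁻²⁷ kg.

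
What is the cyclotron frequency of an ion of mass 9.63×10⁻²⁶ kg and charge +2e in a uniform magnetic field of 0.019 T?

f ≈ 1.0×10⁴ Hz

f = |q|B/(2πm).
f = (3.204×10⁻¹⁹)(0.019)/(2π·9.63×10⁻²⁶) ≈ 1.0×10⁴ Hz.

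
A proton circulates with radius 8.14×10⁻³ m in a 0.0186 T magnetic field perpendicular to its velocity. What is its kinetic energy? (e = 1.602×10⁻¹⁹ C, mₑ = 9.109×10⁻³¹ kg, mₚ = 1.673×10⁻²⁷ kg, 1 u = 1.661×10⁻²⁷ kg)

v = |q|Br/m, then KE = ½mv² = (qBr)²/(2m).
v = (1.602×10⁻¹⁹)(0.0186)(8.14×10⁻³)/1.673×10⁻²⁷ ≈ 1.450×10⁴ m/s.
KE = ½(1.673×10⁻²⁷)(1.450×10⁴)² ≈ 1.76×10⁻¹⁹ J = 1.10 eV.

KE ≈ 1.10 eV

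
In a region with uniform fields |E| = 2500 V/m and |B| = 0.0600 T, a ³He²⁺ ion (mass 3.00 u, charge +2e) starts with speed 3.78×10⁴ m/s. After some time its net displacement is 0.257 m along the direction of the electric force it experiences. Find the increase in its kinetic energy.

ΔKE ≈ 2.06×10⁻¹⁶ J

The magnetic force is always ⟂ v and does no work; only the electric force changes KE.
ΔKE = F_E · d = |q|E d = (3.204×10⁻¹⁹)(2500)(0.257) ≈ 2.06×10⁻¹⁶ J.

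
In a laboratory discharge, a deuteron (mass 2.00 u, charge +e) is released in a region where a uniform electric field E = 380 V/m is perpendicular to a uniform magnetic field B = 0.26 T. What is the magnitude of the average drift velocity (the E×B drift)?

v_d ≈ 1500 m/s

The steady drift has the magnetic force balancing the electric force, so v_d = E/B.
v_d = 380/0.26 = 1500 m/s.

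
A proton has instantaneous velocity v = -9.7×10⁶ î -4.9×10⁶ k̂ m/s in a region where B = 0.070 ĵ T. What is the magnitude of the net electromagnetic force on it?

v×B = (3.43×10⁵, 0, -6.79×10⁵) N/C.
F = q v×B = (1.602×10⁻¹⁹ C)·(3.43×10⁵, 0, -6.79×10⁵) = (5.49×10⁻¹⁴, 0, -1.09×10⁻¹³) N.
|F| = 1.22×10⁻¹³ N.

|F| ≈ 1.22×10⁻¹³ N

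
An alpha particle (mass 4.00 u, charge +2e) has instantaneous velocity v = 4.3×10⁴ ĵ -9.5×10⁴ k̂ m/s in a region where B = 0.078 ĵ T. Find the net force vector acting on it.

F ≈ (2.37×10⁻¹⁵, 0, 0) N

v×B = (7410, 0, 0) N/C.
F = q v×B = (3.204×10⁻¹⁹ C)·(7410, 0, 0) = (2.37×10⁻¹⁵, 0, 0) N.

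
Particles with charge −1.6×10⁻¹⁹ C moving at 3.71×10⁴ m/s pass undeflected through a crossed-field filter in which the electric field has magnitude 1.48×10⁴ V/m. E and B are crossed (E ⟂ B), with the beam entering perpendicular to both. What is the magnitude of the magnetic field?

B = 0.399 T

Balance of forces in the selector: qE = qvB ⇒ B = E/v.
B = 1.48×10⁴/3.71×10⁴ = 0.399 T.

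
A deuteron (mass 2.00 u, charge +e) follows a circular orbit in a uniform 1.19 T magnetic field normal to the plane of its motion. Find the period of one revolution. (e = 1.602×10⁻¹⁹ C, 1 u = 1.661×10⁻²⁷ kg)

T ≈ 1.09×10⁻⁷ s

The cyclotron period depends only on m, q, B: T = 2πm/(|q|B).
T = 2π(3.322×10⁻²⁷)/((1.602×10⁻¹⁹)(1.19)) ≈ 1.09×10⁻⁷ s.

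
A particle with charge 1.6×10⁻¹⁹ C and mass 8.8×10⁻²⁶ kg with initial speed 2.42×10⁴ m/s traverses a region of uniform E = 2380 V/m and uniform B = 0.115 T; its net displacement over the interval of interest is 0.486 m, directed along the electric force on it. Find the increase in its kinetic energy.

The magnetic force is always ⟂ v and does no work; only the electric force changes KE.
ΔKE = F_E · d = |q|E d = (1.6×10⁻¹⁹)(2380)(0.486) ≈ 1.85×10⁻¹⁶ J.

ΔKE ≈ 1.85×10⁻¹⁶ J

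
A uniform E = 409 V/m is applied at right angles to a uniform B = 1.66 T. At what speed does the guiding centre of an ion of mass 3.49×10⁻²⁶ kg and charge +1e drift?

v_d ≈ 246 m/s

In crossed fields the guiding centre drifts at v_d = |E×B|/B² = E/B, independent of charge and mass.
v_d = 409/1.66 = 246 m/s.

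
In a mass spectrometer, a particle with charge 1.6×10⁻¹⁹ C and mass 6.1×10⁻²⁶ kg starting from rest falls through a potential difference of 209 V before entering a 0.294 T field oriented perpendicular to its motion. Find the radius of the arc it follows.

r ≈ 0.0429 m

Acceleration: |q|V = ½mv² ⇒ v = √(2|q|V/m) = √(2·1.6×10⁻¹⁹·209/6.1×10⁻²⁶) ≈ 3.311×10⁴ m/s.
In the field: r = mv/(|q|B) = (6.1×10⁻²⁶)(3.311×10⁴)/((1.6×10⁻¹⁹)(0.294)) ≈ 0.0429 m.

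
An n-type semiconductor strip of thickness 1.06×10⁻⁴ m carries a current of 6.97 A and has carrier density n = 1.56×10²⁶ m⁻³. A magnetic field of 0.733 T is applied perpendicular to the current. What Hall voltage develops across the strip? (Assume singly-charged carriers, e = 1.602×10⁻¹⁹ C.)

V_H = IB/(n e t).
V_H = (6.97)(0.733)/((1.56×10²⁶)(1.602×10⁻¹⁹)(1.06×10⁻⁴)) ≈ 1.93×10⁻³ V.

V_H ≈ 1.93×10⁻³ V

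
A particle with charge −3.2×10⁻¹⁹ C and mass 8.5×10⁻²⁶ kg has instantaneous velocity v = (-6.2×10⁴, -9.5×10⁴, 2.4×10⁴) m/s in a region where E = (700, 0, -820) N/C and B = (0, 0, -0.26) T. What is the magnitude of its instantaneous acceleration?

v×B = (2.47×10⁴, -1.61×10⁴, 0) N/C.
E + v×B = (2.54×10⁴, -1.61×10⁴, -820) N/C.
F = q(E + v×B) = (−3.2×10⁻¹⁹ C)·(2.54×10⁴, -1.61×10⁴, -820) = (-8.13×10⁻¹⁵, 5.16×10⁻¹⁵, 2.62×10⁻¹⁶) N.
|a| = |F|/m = 9.630×10⁻¹⁵/8.5×10⁻²⁶ ≈ 1.13×10¹¹ m/s².

|a| ≈ 1.13×10¹¹ m/s²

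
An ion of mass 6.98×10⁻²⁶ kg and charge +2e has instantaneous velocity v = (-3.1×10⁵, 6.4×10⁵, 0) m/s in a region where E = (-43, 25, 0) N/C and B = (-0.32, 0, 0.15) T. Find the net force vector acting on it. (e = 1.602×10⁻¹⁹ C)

F ≈ (3.07×10⁻¹⁴, 1.49×10⁻¹⁴, 6.56×10⁻¹⁴) N

v×B = (9.60×10⁴, 4.65×10⁴, 2.05×10⁵) N/C.
E + v×B = (9.60×10⁴, 4.65×10⁴, 2.05×10⁵) N/C.
F = q(E + v×B) = (3.204×10⁻¹⁹ C)·(9.60×10⁴, 4.65×10⁴, 2.05×10⁵) = (3.07×10⁻¹⁴, 1.49×10⁻¹⁴, 6.56×10⁻¹⁴) N.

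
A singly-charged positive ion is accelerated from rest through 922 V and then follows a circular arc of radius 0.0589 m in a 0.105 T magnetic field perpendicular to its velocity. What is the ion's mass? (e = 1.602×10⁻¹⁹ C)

Combine |q|V = ½mv² and r = mv/(|q|B): eliminate v to get m = qB²r²/(2V).
m = (1.602×10⁻¹⁹)(0.105)²(0.0589)²/(2·922) ≈ 3.32×10⁻²⁷ kg.

m ≈ 3.32×10⁻²⁷ kg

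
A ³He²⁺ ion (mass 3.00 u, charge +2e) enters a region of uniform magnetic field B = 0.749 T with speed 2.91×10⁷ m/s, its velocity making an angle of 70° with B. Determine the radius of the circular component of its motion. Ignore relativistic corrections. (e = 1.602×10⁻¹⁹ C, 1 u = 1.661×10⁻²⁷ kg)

v⊥ = v sinθ = 2.91×10⁷·sin70° ≈ 2.735×10⁷ m/s.
r = m v⊥/(|q|B) = (4.983×10⁻²⁷)(2.735×10⁷)/((3.204×10⁻¹⁹)(0.749)) ≈ 0.568 m.

r ≈ 0.568 m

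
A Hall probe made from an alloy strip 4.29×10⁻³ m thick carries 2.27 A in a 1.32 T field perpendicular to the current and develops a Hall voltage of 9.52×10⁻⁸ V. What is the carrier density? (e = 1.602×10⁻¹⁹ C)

From V_H = IB/(n e t), n = IB/(V_H e t).
n = (2.27)(1.32)/((9.52×10⁻⁸)(1.602×10⁻¹⁹)(4.29×10⁻³)) ≈ 4.58×10²⁸ m⁻³.

n ≈ 4.58×10²⁸ m⁻³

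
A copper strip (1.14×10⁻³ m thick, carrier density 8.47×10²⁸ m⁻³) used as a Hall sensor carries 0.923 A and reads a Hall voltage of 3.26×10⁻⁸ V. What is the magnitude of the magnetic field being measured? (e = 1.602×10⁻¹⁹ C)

From V_H = IB/(n e t), B = V_H n e t / I.
B = (3.26×10⁻⁸)(8.47×10²⁸)(1.602×10⁻¹⁹)(1.14×10⁻³)/0.923 ≈ 0.546 T.

B ≈ 0.546 T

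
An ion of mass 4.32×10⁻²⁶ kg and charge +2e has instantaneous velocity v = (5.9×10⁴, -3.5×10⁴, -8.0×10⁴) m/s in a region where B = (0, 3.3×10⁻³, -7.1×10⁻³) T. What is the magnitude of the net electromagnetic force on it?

v×B = (512, 419, 195) N/C.
F = q v×B = (3.204×10⁻¹⁹ C)·(512, 419, 195) = (1.64×10⁻¹⁶, 1.34×10⁻¹⁶, 6.24×10⁻¹⁷) N.
|F| = 2.21×10⁻¹⁶ N.

|F| ≈ 2.21×10⁻¹⁶ N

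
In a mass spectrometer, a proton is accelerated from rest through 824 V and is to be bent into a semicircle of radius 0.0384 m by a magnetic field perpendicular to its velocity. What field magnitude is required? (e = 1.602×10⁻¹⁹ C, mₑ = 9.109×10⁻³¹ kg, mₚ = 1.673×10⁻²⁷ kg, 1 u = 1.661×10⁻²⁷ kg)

B ≈ 0.108 T

v = √(2|q|V/m) = √(2·1.602×10⁻¹⁹·824/1.673×10⁻²⁷) ≈ 3.972×10⁵ m/s.
B = mv/(|q|r) = (1.673×10⁻²⁷)(3.972×10⁵)/((1.602×10⁻¹⁹)(0.0384)) ≈ 0.108 T.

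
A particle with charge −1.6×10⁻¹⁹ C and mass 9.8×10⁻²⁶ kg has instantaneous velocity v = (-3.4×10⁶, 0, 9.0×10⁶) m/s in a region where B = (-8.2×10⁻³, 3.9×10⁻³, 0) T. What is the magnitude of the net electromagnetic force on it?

v×B = (-3.51×10⁴, -7.38×10⁴, -1.33×10⁴) N/C.
F = q v×B = (−1.6×10⁻¹⁹ C)·(-3.51×10⁴, -7.38×10⁴, -1.33×10⁴) = (5.62×10⁻¹⁵, 1.18×10⁻¹⁴, 2.12×10⁻¹⁵) N.
|F| = 1.32×10⁻¹⁴ N.

|F| ≈ 1.32×10⁻¹⁴ N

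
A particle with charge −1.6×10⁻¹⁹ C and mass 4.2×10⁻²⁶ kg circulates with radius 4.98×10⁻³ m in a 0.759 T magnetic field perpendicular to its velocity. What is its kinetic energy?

v = |q|Br/m, then KE = ½mv² = (qBr)²/(2m).
v = (1.6×10⁻¹⁹)(0.759)(4.98×10⁻³)/4.2×10⁻²⁶ ≈ 1.440×10⁴ m/s.
KE = ½(4.2×10⁻²⁶)(1.440×10⁴)² ≈ 4.35×10⁻¹⁸ J.

KE ≈ 4.35×10⁻¹⁸ J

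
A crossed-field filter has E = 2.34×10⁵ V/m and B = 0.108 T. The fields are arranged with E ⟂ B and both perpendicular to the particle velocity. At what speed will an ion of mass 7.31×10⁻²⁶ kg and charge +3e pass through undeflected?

v = 2.17×10⁶ m/s

Zero net Lorentz force requires |qE| = |q v×B|, i.e. E = vB.
v = E/B = 2.34×10⁵/0.108 = 2.17×10⁶ m/s.
The result is independent of the particle's charge and mass.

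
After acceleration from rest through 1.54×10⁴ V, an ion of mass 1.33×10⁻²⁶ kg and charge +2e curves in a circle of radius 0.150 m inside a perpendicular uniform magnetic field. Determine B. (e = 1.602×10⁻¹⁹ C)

v = √(2|q|V/m) = √(2·3.204×10⁻¹⁹·1.54×10⁴/1.33×10⁻²⁶) ≈ 8.614×10⁵ m/s.
B = mv/(|q|r) = (1.33×10⁻²⁶)(8.614×10⁵)/((3.204×10⁻¹⁹)(0.150)) ≈ 0.238 T.

B ≈ 0.238 T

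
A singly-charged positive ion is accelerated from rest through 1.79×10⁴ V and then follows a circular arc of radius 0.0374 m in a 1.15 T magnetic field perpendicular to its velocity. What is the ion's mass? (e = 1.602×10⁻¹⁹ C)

Combine |q|V = ½mv² and r = mv/(|q|B): eliminate v to get m = qB²r²/(2V).
m = (1.602×10⁻¹⁹)(1.15)²(0.0374)²/(2·1.79×10⁴) ≈ 8.28×10⁻²⁷ kg.

m ≈ 8.28×10⁻²⁷ kg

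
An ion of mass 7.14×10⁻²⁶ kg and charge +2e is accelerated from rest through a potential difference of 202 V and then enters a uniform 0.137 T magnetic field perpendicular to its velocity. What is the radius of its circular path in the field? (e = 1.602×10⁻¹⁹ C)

r ≈ 0.0693 m

Acceleration: |q|V = ½mv² ⇒ v = √(2|q|V/m) = √(2·3.204×10⁻¹⁹·202/7.14×10⁻²⁶) ≈ 4.258×10⁴ m/s.
In the field: r = mv/(|q|B) = (7.14×10⁻²⁶)(4.258×10⁴)/((3.204×10⁻¹⁹)(0.137)) ≈ 0.0693 m.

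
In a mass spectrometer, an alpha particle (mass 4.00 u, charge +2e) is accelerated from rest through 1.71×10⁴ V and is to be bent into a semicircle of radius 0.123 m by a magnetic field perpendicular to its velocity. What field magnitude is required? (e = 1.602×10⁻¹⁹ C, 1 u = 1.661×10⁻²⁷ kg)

v = √(2|q|V/m) = √(2·3.204×10⁻¹⁹·1.71×10⁴/6.644×10⁻²⁷) ≈ 1.284×10⁶ m/s.
B = mv/(|q|r) = (6.644×10⁻²⁷)(1.284×10⁶)/((3.204×10⁻¹⁹)(0.123)) ≈ 0.217 T.

B ≈ 0.217 T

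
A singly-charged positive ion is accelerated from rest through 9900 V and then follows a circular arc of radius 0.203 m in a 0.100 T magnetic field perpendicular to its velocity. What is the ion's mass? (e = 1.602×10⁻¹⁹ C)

Combine |q|V = ½mv² and r = mv/(|q|B): eliminate v to get m = qB²r²/(2V).
m = (1.602×10⁻¹⁹)(0.100)²(0.203)²/(2·9900) ≈ 3.33×10⁻²⁷ kg.

m ≈ 3.33×10⁻²⁷ kg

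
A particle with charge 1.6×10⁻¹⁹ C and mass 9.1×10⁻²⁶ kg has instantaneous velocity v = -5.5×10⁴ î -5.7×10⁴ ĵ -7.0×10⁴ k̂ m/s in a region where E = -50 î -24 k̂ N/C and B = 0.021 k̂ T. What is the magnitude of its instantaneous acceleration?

v×B = (-1200, 1160, 0) N/C.
E + v×B = (-1250, 1160, -24.0) N/C.
F = q(E + v×B) = (1.6×10⁻¹⁹ C)·(-1250, 1160, -24.0) = (-2.00×10⁻¹⁶, 1.85×10⁻¹⁶, -3.84×10⁻¹⁸) N.
|a| = |F|/m = 2.720×10⁻¹⁶/9.1×10⁻²⁶ ≈ 2.99×10⁹ m/s².

|a| ≈ 2.99×10⁹ m/s²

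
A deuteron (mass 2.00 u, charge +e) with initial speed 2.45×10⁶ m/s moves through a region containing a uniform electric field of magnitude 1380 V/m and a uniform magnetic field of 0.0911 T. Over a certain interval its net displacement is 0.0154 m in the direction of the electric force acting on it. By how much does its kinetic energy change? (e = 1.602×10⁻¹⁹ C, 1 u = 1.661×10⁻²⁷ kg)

The magnetic force is always ⟂ v and does no work; only the electric force changes KE.
ΔKE = F_E · d = |q|E d = (1.602×10⁻¹⁹)(1380)(0.0154) ≈ 3.40×10⁻¹⁸ J.

ΔKE ≈ 3.40×10⁻¹⁸ J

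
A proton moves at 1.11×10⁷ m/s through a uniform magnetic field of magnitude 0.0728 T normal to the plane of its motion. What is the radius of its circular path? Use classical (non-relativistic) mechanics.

r ≈ 1.59 m

The magnetic force provides the centripetal force: |q|vB = mv²/r.
r = mv/(|q|B) = (1.673×10⁻²⁷)(1.11×10⁷)/((1.602×10⁻¹⁹)(0.0728)) ≈ 1.59 m.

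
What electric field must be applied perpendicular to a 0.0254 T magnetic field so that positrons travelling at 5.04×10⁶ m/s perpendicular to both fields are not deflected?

For straight-line motion qE = qvB, so E = vB.
E = 5.04×10⁶ × 0.0254 = 1.28×10⁵ V/m.

E = 1.28×10⁵ V/m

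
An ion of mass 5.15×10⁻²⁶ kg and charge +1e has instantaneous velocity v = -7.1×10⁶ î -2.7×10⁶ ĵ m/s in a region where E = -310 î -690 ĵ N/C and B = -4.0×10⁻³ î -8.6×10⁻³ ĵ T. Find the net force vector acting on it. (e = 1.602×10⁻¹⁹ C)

F ≈ (-4.97×10⁻¹⁷, -1.11×10⁻¹⁶, 8.05×10⁻¹⁵) N

v×B = (0, 0, 5.03×10⁴) N/C.
E + v×B = (-310, -690, 5.03×10⁴) N/C.
F = q(E + v×B) = (1.602×10⁻¹⁹ C)·(-310, -690, 5.03×10⁴) = (-4.97×10⁻¹⁷, -1.11×10⁻¹⁶, 8.05×10⁻¹⁵) N.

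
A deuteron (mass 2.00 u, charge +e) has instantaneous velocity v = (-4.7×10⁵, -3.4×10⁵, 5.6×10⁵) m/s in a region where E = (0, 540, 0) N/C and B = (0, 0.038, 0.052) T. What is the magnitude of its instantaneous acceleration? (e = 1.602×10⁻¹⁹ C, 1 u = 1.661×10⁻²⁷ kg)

v×B = (-3.90×10⁴, 2.44×10⁴, -1.79×10⁴) N/C.
E + v×B = (-3.90×10⁴, 2.50×10⁴, -1.79×10⁴) N/C.
F = q(E + v×B) = (1.602×10⁻¹⁹ C)·(-3.90×10⁴, 2.50×10⁴, -1.79×10⁴) = (-6.24×10⁻¹⁵, 4.00×10⁻¹⁵, -2.86×10⁻¹⁵) N.
|a| = |F|/m = 7.947×10⁻¹⁵/3.322×10⁻²⁷ ≈ 2.39×10¹² m/s².

|a| ≈ 2.39×10¹² m/s²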